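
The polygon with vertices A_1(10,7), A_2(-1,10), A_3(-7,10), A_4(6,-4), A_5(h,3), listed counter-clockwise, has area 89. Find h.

5

The doubled signed area Σ (x_i y_{i+1} − x_{i+1} y_i) is linear in h.
With h=0 it equals 123; the coefficient of h is 11 (from the two edges through A_5).
So 11·h + 123 = 2·89 = 178 ⇒ h = 5.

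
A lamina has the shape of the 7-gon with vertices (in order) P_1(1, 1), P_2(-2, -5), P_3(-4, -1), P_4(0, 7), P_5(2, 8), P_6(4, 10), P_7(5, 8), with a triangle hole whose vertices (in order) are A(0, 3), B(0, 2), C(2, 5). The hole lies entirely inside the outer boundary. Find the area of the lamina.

Outer boundary:
Apply Gauss's area formula: 2A = Σ (x_i·y_{i+1} − x_{i+1}·y_i), indices taken mod 7.
P_1→P_2: (1)(-5) − (-2)(1) = -3
P_2→P_3: (-2)(-1) − (-4)(-5) = -18
P_3→P_4: (-4)(7) − (0)(-1) = -28
P_4→P_5: (0)(8) − (2)(7) = -14
P_5→P_6: (2)(10) − (4)(8) = -12
P_6→P_7: (4)(8) − (5)(10) = -18
P_7→P_1: (5)(1) − (1)(8) = -3
Σ = -96
Area = |Σ|/2 = 48.
Hole:
Cross-terms: 0, -4, 6  ⇒  Σ = 2
Area = |Σ|/2 = 1.
Net area = 48 − 1 = 47.

47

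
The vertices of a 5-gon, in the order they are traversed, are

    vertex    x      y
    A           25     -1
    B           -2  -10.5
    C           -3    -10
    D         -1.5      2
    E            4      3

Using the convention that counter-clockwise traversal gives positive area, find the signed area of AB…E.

Cross-terms: -264.5, -11.5, -21, -12.5, -79  ⇒  Σ = -388.5
Signed area = Σ/2 = -194.25 (negative ⇒ clockwise traversal).

-194.25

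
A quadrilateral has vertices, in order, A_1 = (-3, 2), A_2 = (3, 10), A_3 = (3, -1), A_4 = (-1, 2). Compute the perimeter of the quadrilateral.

28

|A_1A_2| = √((6)² + (8)²) = √100 = 10
|A_2A_3| = √((0)² + (-11)²) = √121 = 11
|A_3A_4| = √((-4)² + (3)²) = √25 = 5
|A_4A_1| = √((-2)² + (0)²) = √4 = 2
Perimeter = 10 + 11 + 5 + 2 = 28.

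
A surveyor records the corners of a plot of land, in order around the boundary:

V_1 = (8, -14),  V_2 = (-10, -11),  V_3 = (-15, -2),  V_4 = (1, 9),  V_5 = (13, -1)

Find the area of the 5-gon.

399

Apply the surveyor's formula: 2A = Σ (x_i·y_{i+1} − x_{i+1}·y_i), indices taken mod 5.
V_1→V_2: (8)(-11) − (-10)(-14) = -228
V_2→V_3: (-10)(-2) − (-15)(-11) = -145
V_3→V_4: (-15)(9) − (1)(-2) = -133
V_4→V_5: (1)(-1) − (13)(9) = -118
V_5→V_1: (13)(-14) − (8)(-1) = -174
Σ = -798
Area = |Σ|/2 = 399.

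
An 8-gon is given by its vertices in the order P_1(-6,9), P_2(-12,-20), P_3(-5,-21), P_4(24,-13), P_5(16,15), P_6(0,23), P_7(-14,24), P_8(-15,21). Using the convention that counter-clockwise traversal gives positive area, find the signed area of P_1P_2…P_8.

1132

Apply Gauss's area formula: 2A = Σ (x_i·y_{i+1} − x_{i+1}·y_i), indices taken mod 8.
P_1→P_2: (-6)(-20) − (-12)(9) = 228
P_2→P_3: (-12)(-21) − (-5)(-20) = 152
P_3→P_4: (-5)(-13) − (24)(-21) = 569
P_4→P_5: (24)(15) − (16)(-13) = 568
P_5→P_6: (16)(23) − (0)(15) = 368
P_6→P_7: (0)(24) − (-14)(23) = 322
P_7→P_8: (-14)(21) − (-15)(24) = 66
P_8→P_1: (-15)(9) − (-6)(21) = -9
Σ = 2264
Signed area = Σ/2 = 1132 (positive ⇒ counter-clockwise traversal).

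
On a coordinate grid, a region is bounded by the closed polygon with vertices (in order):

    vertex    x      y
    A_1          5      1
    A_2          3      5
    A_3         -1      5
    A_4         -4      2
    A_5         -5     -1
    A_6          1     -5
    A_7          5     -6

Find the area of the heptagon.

Cross-terms: 22, 20, 18, 14, 26, 19, 35  ⇒  Σ = 154
Area = |Σ|/2 = 77.

77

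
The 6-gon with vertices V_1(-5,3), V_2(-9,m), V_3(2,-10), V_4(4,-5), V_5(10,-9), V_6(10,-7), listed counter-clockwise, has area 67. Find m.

Write out the shoelace sum; only the two edges meeting at V_2 involve m:
2·Area = [((-5)·m − (-9)·3) + ((-9)·(-10) − 2·m)] + 59
       = -7·m + 176 = 134
⇒ m = 6.

6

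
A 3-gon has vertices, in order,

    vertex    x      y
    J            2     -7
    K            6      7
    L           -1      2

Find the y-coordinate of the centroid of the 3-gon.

2/3

Apply the shoelace (surveyor's) formula. First the cross-terms c_i = x_i·y_{i+1} − x_{i+1}·y_i:
  56, 19, 3  ⇒  2A = 78, A = 39.
Then Σ (y_i + y_{i+1})·c_i = 156, so ȳ = 156 / (6·39) = 2/3.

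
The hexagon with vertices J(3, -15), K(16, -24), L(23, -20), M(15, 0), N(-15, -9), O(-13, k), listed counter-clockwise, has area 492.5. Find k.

-19

Write out the shoelace sum; only the two edges meeting at O involve k:
2·Area = [((-15)·k − (-13)·(-9)) + ((-13)·(-15) − 3·k)] + 565
       = -18·k + 643 = 985
⇒ k = -19.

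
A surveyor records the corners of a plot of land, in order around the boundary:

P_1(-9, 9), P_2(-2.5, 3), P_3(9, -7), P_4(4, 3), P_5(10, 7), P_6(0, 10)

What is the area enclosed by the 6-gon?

114.5

Apply Gauss's area formula: 2A = Σ (x_i·y_{i+1} − x_{i+1}·y_i), indices taken mod 6.
Cross-terms: -4.5, -9.5, 55, -2, 100, 90  ⇒  Σ = 229
Area = |Σ|/2 = 114.5.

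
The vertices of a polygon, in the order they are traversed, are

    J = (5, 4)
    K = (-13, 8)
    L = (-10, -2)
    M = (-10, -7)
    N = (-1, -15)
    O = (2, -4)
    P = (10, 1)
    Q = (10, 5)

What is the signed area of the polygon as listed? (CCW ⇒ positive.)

261

Σ = (92) + (106) + (50) + (143) + (34) + (42) + (40) + (15) = 522
Signed area = Σ/2 = 261 (positive ⇒ counter-clockwise traversal).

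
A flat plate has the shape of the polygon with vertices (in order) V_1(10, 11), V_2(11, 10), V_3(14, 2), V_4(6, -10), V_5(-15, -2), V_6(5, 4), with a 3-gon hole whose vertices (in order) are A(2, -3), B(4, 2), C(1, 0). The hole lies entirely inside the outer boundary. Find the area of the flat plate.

Outer boundary:
V_1→V_2: (10)(10) − (11)(11) = -21
V_2→V_3: (11)(2) − (14)(10) = -118
V_3→V_4: (14)(-10) − (6)(2) = -152
V_4→V_5: (6)(-2) − (-15)(-10) = -162
V_5→V_6: (-15)(4) − (5)(-2) = -50
V_6→V_1: (5)(11) − (10)(4) = 15
Σ = -488
Area = |Σ|/2 = 244.
Hole:
Apply the surveyor's formula: 2A = Σ (x_i·y_{i+1} − x_{i+1}·y_i), indices taken mod 3.
A→B: (2)(2) − (4)(-3) = 16
B→C: (4)(0) − (1)(2) = -2
C→A: (1)(-3) − (2)(0) = -3
Σ = 11
Area = |Σ|/2 = 5.5.
Net area = 244 − 5.5 = 238.5.

238.5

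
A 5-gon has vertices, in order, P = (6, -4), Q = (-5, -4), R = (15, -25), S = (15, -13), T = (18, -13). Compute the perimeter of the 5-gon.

70

|PQ| = √((-11)² + (0)²) = √121 = 11
|QR| = √((20)² + (-21)²) = √841 = 29
|RS| = √((0)² + (12)²) = √144 = 12
|ST| = √((3)² + (0)²) = √9 = 3
|TP| = √((-12)² + (9)²) = √225 = 15
Perimeter = 11 + 29 + 12 + 3 + 15 = 70.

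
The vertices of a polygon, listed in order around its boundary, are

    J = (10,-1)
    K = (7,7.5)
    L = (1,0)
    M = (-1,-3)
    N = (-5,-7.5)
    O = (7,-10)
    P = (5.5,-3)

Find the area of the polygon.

Apply the shoelace (surveyor's) formula: 2A = Σ (x_i·y_{i+1} − x_{i+1}·y_i), indices taken mod 7.
J→K: (10)(7.5) − (7)(-1) = 82
K→L: (7)(0) − (1)(7.5) = -7.5
L→M: (1)(-3) − (-1)(0) = -3
M→N: (-1)(-7.5) − (-5)(-3) = -7.5
N→O: (-5)(-10) − (7)(-7.5) = 102.5
O→P: (7)(-3) − (5.5)(-10) = 34
P→J: (5.5)(-1) − (10)(-3) = 24.5
Σ = 225
Area = |Σ|/2 = 112.5.

112.5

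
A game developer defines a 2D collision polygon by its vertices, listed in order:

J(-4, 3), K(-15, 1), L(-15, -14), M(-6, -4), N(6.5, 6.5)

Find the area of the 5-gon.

Apply the surveyor's formula: 2A = Σ (x_i·y_{i+1} − x_{i+1}·y_i), indices taken mod 5.
J→K: (-4)(1) − (-15)(3) = 41
K→L: (-15)(-14) − (-15)(1) = 225
L→M: (-15)(-4) − (-6)(-14) = -24
M→N: (-6)(6.5) − (6.5)(-4) = -13
N→J: (6.5)(3) − (-4)(6.5) = 45.5
Σ = 274.5
Area = |Σ|/2 = 137.25.

137.25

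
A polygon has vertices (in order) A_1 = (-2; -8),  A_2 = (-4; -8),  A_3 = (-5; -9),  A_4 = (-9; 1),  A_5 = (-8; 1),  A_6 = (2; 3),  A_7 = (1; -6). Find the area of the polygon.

84

Apply the surveyor's formula: 2A = Σ (x_i·y_{i+1} − x_{i+1}·y_i), indices taken mod 7.
Σ = (-16) + (-4) + (-86) + (-1) + (-26) + (-15) + (-20) = -168
Area = |Σ|/2 = 84.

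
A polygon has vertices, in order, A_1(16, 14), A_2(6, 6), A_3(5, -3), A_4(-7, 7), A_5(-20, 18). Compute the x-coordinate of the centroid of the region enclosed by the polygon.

Apply the surveyor's formula. First the cross-terms c_i = x_i·y_{i+1} − x_{i+1}·y_i:
  12, -48, 14, 14, -568  ⇒  2A = -576, A = -288.
Then Σ (x_i + x_{i+1})·c_i = 1602, so x̄ = 1602 / (6·(-288)) = -89/96.

-89/96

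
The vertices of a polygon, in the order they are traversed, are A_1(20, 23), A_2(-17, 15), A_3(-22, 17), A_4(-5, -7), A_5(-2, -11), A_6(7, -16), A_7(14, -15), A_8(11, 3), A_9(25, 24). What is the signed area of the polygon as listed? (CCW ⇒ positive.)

865.5

Apply Gauss's area formula: 2A = Σ (x_i·y_{i+1} − x_{i+1}·y_i), indices taken mod 9.
Cross-terms: 691, 41, 239, 41, 109, 119, 207, 189, 95  ⇒  Σ = 1731
Signed area = Σ/2 = 865.5 (positive ⇒ counter-clockwise traversal).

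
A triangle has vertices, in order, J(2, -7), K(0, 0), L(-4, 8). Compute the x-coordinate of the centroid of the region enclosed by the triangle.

-2/3

Apply the surveyor's formula. First the cross-terms c_i = x_i·y_{i+1} − x_{i+1}·y_i:
  0, 0, 12  ⇒  2A = 12, A = 6.
Then Σ (x_i + x_{i+1})·c_i = -24, so x̄ = -24 / (6·6) = -2/3.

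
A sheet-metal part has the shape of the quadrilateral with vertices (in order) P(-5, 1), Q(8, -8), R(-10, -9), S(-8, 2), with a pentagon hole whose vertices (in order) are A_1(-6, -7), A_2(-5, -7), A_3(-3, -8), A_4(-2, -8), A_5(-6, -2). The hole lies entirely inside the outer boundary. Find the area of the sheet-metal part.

Outer boundary:
P→Q: (-5)(-8) − (8)(1) = 32
Q→R: (8)(-9) − (-10)(-8) = -152
R→S: (-10)(2) − (-8)(-9) = -92
S→P: (-8)(1) − (-5)(2) = 2
Σ = -210
Area = |Σ|/2 = 105.
Hole:
Apply the shoelace (surveyor's) formula: 2A = Σ (x_i·y_{i+1} − x_{i+1}·y_i), indices taken mod 5.
Σ = (7) + (19) + (8) + (-44) + (30) = 20
Area = |Σ|/2 = 10.
Net area = 105 − 10 = 95.

95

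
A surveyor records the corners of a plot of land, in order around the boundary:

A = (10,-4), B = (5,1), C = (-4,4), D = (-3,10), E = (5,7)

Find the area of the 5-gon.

Σ = (30) + (24) + (-28) + (-71) + (-90) = -135
Area = |Σ|/2 = 67.5.

67.5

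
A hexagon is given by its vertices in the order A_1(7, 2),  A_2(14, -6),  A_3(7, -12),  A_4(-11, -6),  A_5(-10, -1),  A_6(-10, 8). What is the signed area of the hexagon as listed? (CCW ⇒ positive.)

-292.5

Apply the surveyor's formula: 2A = Σ (x_i·y_{i+1} − x_{i+1}·y_i), indices taken mod 6.
Cross-terms: -70, -126, -174, -49, -90, -76  ⇒  Σ = -585
Signed area = Σ/2 = -292.5 (negative ⇒ clockwise traversal).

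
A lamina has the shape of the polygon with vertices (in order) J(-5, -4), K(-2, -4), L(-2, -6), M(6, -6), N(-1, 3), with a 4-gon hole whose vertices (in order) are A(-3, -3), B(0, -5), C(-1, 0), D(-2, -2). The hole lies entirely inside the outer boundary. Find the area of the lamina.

Outer boundary:
Cross-terms: 12, 4, 48, 12, 19  ⇒  Σ = 95
Area = |Σ|/2 = 47.5.
Hole:
Apply Gauss's area formula: 2A = Σ (x_i·y_{i+1} − x_{i+1}·y_i), indices taken mod 4.
Cross-terms: 15, -5, 2, 0  ⇒  Σ = 12
Area = |Σ|/2 = 6.
Net area = 47.5 − 6 = 41.5.

41.5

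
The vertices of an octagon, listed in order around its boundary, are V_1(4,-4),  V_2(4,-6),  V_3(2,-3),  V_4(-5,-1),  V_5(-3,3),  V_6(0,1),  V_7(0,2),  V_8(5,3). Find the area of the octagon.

44

Apply Gauss's area formula: 2A = Σ (x_i·y_{i+1} − x_{i+1}·y_i), indices taken mod 8.
Σ = (-8) + (0) + (-17) + (-18) + (-3) + (0) + (-10) + (-32) = -88
Area = |Σ|/2 = 44.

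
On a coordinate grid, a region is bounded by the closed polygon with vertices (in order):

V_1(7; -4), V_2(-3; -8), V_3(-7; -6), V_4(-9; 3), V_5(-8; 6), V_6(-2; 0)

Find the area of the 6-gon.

Cross-terms: -68, -38, -75, -30, 12, 8  ⇒  Σ = -191
Area = |Σ|/2 = 95.5.

95.5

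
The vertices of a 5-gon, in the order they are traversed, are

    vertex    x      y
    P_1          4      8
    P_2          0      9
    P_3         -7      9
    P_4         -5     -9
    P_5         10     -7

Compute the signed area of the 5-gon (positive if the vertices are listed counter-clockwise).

220

Apply the shoelace (surveyor's) formula: 2A = Σ (x_i·y_{i+1} − x_{i+1}·y_i), indices taken mod 5.
Σ = (36) + (63) + (108) + (125) + (108) = 440
Signed area = Σ/2 = 220 (positive ⇒ counter-clockwise traversal).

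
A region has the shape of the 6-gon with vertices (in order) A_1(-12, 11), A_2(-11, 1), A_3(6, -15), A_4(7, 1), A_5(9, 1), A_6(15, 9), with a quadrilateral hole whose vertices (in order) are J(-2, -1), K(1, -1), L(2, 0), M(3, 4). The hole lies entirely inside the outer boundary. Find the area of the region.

Outer boundary:
Apply the shoelace (surveyor's) formula: 2A = Σ (x_i·y_{i+1} − x_{i+1}·y_i), indices taken mod 6.
Cross-terms: 109, 159, 111, -2, 66, 273  ⇒  Σ = 716
Area = |Σ|/2 = 358.
Hole:
Apply the shoelace formula: 2A = Σ (x_i·y_{i+1} − x_{i+1}·y_i), indices taken mod 4.
Cross-terms: 3, 2, 8, 5  ⇒  Σ = 18
Area = |Σ|/2 = 9.
Net area = 358 − 9 = 349.

349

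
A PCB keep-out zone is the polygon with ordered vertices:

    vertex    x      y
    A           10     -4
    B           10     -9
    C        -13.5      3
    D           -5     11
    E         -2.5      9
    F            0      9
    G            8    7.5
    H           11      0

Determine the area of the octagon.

Σ = (-50) + (-91.5) + (-133.5) + (-17.5) + (-22.5) + (-72) + (-82.5) + (-44) = -513.5
Area = |Σ|/2 = 256.75.

256.75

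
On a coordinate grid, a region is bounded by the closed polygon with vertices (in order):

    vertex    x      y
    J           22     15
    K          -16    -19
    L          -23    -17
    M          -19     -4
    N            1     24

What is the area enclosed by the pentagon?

769.5

Apply Gauss's area formula: 2A = Σ (x_i·y_{i+1} − x_{i+1}·y_i), indices taken mod 5.
J→K: (22)(-19) − (-16)(15) = -178
K→L: (-16)(-17) − (-23)(-19) = -165
L→M: (-23)(-4) − (-19)(-17) = -231
M→N: (-19)(24) − (1)(-4) = -452
N→J: (1)(15) − (22)(24) = -513
Σ = -1539
Area = |Σ|/2 = 769.5.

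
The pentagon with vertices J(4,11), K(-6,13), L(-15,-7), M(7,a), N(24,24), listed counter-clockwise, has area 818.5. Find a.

Write out the shoelace sum; only the two edges meeting at M involve a:
2·Area = [((-15)·a − 7·(-7)) + (7·24 − 24·a)] + 523
       = -39·a + 740 = 1637
⇒ a = -23.

-23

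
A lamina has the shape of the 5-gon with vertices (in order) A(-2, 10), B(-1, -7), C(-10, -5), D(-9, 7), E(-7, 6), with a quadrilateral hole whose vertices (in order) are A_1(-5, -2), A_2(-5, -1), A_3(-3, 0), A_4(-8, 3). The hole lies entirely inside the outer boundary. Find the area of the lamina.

Outer boundary:
A→B: (-2)(-7) − (-1)(10) = 24
B→C: (-1)(-5) − (-10)(-7) = -65
C→D: (-10)(7) − (-9)(-5) = -115
D→E: (-9)(6) − (-7)(7) = -5
E→A: (-7)(10) − (-2)(6) = -58
Σ = -219
Area = |Σ|/2 = 109.5.
Hole:
A_1→A_2: (-5)(-1) − (-5)(-2) = -5
A_2→A_3: (-5)(0) − (-3)(-1) = -3
A_3→A_4: (-3)(3) − (-8)(0) = -9
A_4→A_1: (-8)(-2) − (-5)(3) = 31
Σ = 14
Area = |Σ|/2 = 7.
Net area = 109.5 − 7 = 102.5.

102.5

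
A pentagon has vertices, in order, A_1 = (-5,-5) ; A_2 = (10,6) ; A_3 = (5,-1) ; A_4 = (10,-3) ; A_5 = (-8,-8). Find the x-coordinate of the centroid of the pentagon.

Apply Gauss's area formula. First the cross-terms c_i = x_i·y_{i+1} − x_{i+1}·y_i:
  20, -40, -5, -104, 0  ⇒  2A = -129, A = -64.5.
Then Σ (x_i + x_{i+1})·c_i = -783, so x̄ = -783 / (6·(-64.5)) = 87/43.

87/43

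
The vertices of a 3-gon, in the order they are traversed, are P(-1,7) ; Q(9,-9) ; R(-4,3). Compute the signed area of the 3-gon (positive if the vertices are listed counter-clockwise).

Σ = (-54) + (-9) + (-25) = -88
Signed area = Σ/2 = -44 (negative ⇒ clockwise traversal).

-44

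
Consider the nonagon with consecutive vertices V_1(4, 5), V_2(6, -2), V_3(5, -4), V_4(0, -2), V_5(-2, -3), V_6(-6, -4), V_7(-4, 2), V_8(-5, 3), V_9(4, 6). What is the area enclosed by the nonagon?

Apply the shoelace (surveyor's) formula: 2A = Σ (x_i·y_{i+1} − x_{i+1}·y_i), indices taken mod 9.
Cross-terms: -38, -14, -10, -4, -10, -28, -2, -42, -4  ⇒  Σ = -152
Area = |Σ|/2 = 76.

76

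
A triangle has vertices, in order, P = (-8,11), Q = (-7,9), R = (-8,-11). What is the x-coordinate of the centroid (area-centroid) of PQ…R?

-23/3

Apply the surveyor's formula. First the cross-terms c_i = x_i·y_{i+1} − x_{i+1}·y_i:
  5, 149, -176  ⇒  2A = -22, A = -11.
Then Σ (x_i + x_{i+1})·c_i = 506, so x̄ = 506 / (6·(-11)) = -23/3.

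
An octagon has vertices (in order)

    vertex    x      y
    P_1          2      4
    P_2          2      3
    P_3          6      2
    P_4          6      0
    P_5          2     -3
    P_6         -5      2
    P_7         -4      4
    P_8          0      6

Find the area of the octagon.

Apply Gauss's area formula: 2A = Σ (x_i·y_{i+1} − x_{i+1}·y_i), indices taken mod 8.
Cross-terms: -2, -14, -12, -18, -11, -12, -24, -12  ⇒  Σ = -105
Area = |Σ|/2 = 52.5.

52.5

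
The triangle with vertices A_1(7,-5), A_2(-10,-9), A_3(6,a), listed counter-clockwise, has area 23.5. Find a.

-8

Write out the shoelace sum; only the two edges meeting at A_3 involve a:
2·Area = [((-10)·a − 6·(-9)) + (6·(-5) − 7·a)] + -113
       = -17·a + -89 = 47
⇒ a = -8.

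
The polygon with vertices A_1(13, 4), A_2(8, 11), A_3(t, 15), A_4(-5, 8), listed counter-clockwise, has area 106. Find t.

Write out the shoelace sum; only the two edges meeting at A_3 involve t:
2·Area = [(8·15 − t·11) + (t·8 − (-5)·15)] + -13
       = -3·t + 182 = 212
⇒ t = -10.

-10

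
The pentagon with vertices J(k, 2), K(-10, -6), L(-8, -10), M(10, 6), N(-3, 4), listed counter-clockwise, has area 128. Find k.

-8

Write out the shoelace sum; only the two edges meeting at J involve k:
2·Area = [((-3)·2 − k·4) + (k·(-6) − (-10)·2)] + 162
       = -10·k + 176 = 256
⇒ k = -8.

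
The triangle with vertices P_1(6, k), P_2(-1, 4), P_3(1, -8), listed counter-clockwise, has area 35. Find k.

Write out the shoelace sum; only the two edges meeting at P_1 involve k:
2·Area = [(1·k − 6·(-8)) + (6·4 − (-1)·k)] + 4
       = 2·k + 76 = 70
⇒ k = -3.

-3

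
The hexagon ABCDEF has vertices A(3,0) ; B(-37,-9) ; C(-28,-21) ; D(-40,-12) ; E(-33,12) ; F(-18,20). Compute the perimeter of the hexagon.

142

|AB| = √((-40)² + (-9)²) = √1681 = 41
|BC| = √((9)² + (-12)²) = √225 = 15
|CD| = √((-12)² + (9)²) = √225 = 15
|DE| = √((7)² + (24)²) = √625 = 25
|EF| = √((15)² + (8)²) = √289 = 17
|FA| = √((21)² + (-20)²) = √841 = 29
Perimeter = 41 + 15 + 15 + 25 + 17 + 29 = 142.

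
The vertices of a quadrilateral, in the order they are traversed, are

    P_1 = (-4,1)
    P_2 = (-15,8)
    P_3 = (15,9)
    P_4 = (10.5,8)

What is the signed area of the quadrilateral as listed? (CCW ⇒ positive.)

Apply the shoelace (surveyor's) formula: 2A = Σ (x_i·y_{i+1} − x_{i+1}·y_i), indices taken mod 4.
Σ = (-17) + (-255) + (25.5) + (42.5) = -204
Signed area = Σ/2 = -102 (negative ⇒ clockwise traversal).

-102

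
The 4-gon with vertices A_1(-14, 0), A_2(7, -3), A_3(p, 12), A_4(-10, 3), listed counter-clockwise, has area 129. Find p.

-5

The doubled signed area Σ (x_i y_{i+1} − x_{i+1} y_i) is linear in p.
With p=0 it equals 288; the coefficient of p is 6 (from the two edges through A_3).
So 6·p + 288 = 2·129 = 258 ⇒ p = -5.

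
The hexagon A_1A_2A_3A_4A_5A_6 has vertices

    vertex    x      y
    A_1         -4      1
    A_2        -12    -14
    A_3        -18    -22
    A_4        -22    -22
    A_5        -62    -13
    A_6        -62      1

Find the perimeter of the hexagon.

144

|A_1A_2| = √((-8)² + (-15)²) = √289 = 17
|A_2A_3| = √((-6)² + (-8)²) = √100 = 10
|A_3A_4| = √((-4)² + (0)²) = √16 = 4
|A_4A_5| = √((-40)² + (9)²) = √1681 = 41
|A_5A_6| = √((0)² + (14)²) = √196 = 14
|A_6A_1| = √((58)² + (0)²) = √3364 = 58
Perimeter = 17 + 10 + 4 + 41 + 14 + 58 = 144.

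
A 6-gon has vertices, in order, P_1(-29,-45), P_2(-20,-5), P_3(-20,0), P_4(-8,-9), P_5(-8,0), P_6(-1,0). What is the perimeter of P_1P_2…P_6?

130

|P_1P_2| = √((9)² + (40)²) = √1681 = 41
|P_2P_3| = √((0)² + (5)²) = √25 = 5
|P_3P_4| = √((12)² + (-9)²) = √225 = 15
|P_4P_5| = √((0)² + (9)²) = √81 = 9
|P_5P_6| = √((7)² + (0)²) = √49 = 7
|P_6P_1| = √((-28)² + (-45)²) = √2809 = 53
Perimeter = 41 + 5 + 15 + 9 + 7 + 53 = 130.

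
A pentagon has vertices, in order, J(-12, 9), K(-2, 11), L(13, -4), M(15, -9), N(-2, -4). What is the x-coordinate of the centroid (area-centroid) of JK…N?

7/6

Apply the surveyor's formula. First the cross-terms c_i = x_i·y_{i+1} − x_{i+1}·y_i:
  -114, -135, -57, -78, -66  ⇒  2A = -450, A = -225.
Then Σ (x_i + x_{i+1})·c_i = -1575, so x̄ = -1575 / (6·(-225)) = 7/6.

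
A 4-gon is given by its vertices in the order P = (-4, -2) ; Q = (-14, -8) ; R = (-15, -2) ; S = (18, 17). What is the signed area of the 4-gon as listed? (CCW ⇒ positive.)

Apply the shoelace (surveyor's) formula: 2A = Σ (x_i·y_{i+1} − x_{i+1}·y_i), indices taken mod 4.
Σ = (4) + (-92) + (-219) + (32) = -275
Signed area = Σ/2 = -137.5 (negative ⇒ clockwise traversal).

-137.5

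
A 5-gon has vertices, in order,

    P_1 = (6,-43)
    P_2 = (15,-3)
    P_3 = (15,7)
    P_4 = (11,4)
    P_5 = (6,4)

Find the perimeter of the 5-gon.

|P_1P_2| = √((9)² + (40)²) = √1681 = 41
|P_2P_3| = √((0)² + (10)²) = √100 = 10
|P_3P_4| = √((-4)² + (-3)²) = √25 = 5
|P_4P_5| = √((-5)² + (0)²) = √25 = 5
|P_5P_1| = √((0)² + (-47)²) = √2209 = 47
Perimeter = 41 + 10 + 5 + 5 + 47 = 108.

108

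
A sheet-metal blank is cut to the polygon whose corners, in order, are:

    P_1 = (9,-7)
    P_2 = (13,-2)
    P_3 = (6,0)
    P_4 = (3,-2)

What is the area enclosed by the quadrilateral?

35

Apply the shoelace formula: 2A = Σ (x_i·y_{i+1} − x_{i+1}·y_i), indices taken mod 4.
Cross-terms: 73, 12, -12, -3  ⇒  Σ = 70
Area = |Σ|/2 = 35.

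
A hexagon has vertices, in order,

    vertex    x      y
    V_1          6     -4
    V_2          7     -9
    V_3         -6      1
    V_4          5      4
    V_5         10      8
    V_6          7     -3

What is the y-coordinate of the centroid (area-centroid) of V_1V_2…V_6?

-19/54

Apply the shoelace (surveyor's) formula. First the cross-terms c_i = x_i·y_{i+1} − x_{i+1}·y_i:
  -26, -47, -29, 0, -86, -10  ⇒  2A = -198, A = -99.
Then Σ (y_i + y_{i+1})·c_i = 209, so ȳ = 209 / (6·(-99)) = -19/54.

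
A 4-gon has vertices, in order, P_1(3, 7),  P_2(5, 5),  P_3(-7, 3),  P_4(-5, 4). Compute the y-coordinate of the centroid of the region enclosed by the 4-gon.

224/45

Apply the shoelace (surveyor's) formula. First the cross-terms c_i = x_i·y_{i+1} − x_{i+1}·y_i:
  -20, 50, -13, -47  ⇒  2A = -30, A = -15.
Then Σ (y_i + y_{i+1})·c_i = -448, so ȳ = -448 / (6·(-15)) = 224/45.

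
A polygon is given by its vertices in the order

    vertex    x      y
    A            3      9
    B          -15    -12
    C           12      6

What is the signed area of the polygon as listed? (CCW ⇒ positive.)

Σ = (99) + (54) + (90) = 243
Signed area = Σ/2 = 121.5 (positive ⇒ counter-clockwise traversal).

121.5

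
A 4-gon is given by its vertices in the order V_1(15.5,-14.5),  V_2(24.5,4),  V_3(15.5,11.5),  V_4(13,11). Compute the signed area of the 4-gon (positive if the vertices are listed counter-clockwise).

149.5

Σ = (417.25) + (219.75) + (21) + (-359) = 299
Signed area = Σ/2 = 149.5 (positive ⇒ counter-clockwise traversal).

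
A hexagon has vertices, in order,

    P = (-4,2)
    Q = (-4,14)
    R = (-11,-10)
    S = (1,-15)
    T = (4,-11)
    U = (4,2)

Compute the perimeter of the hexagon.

|PQ| = √((0)² + (12)²) = √144 = 12
|QR| = √((-7)² + (-24)²) = √625 = 25
|RS| = √((12)² + (-5)²) = √169 = 13
|ST| = √((3)² + (4)²) = √25 = 5
|TU| = √((0)² + (13)²) = √169 = 13
|UP| = √((-8)² + (0)²) = √64 = 8
Perimeter = 12 + 25 + 13 + 5 + 13 + 8 = 76.

76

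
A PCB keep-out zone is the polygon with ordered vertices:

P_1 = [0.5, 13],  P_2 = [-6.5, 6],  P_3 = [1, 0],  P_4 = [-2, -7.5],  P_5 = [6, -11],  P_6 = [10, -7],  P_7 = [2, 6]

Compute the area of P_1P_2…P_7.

153

Σ = (87.5) + (-6) + (-7.5) + (67) + (68) + (74) + (23) = 306
Area = |Σ|/2 = 153.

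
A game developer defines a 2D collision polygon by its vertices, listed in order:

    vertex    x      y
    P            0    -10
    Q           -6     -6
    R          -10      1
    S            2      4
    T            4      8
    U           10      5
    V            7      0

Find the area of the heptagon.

166.5

Σ = (-60) + (-66) + (-42) + (0) + (-60) + (-35) + (-70) = -333
Area = |Σ|/2 = 166.5.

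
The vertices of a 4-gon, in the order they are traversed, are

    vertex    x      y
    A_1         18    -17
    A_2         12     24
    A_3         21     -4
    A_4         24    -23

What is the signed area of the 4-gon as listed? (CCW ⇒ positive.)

Cross-terms: 636, -552, -387, 6  ⇒  Σ = -297
Signed area = Σ/2 = -148.5 (negative ⇒ clockwise traversal).

-148.5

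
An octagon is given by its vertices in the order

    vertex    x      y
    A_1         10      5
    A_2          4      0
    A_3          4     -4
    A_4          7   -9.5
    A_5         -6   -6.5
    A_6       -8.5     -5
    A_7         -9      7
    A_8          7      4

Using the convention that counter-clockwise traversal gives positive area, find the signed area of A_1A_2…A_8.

-184.125

Apply the shoelace formula: 2A = Σ (x_i·y_{i+1} − x_{i+1}·y_i), indices taken mod 8.
A_1→A_2: (10)(0) − (4)(5) = -20
A_2→A_3: (4)(-4) − (4)(0) = -16
A_3→A_4: (4)(-9.5) − (7)(-4) = -10
A_4→A_5: (7)(-6.5) − (-6)(-9.5) = -102.5
A_5→A_6: (-6)(-5) − (-8.5)(-6.5) = -25.25
A_6→A_7: (-8.5)(7) − (-9)(-5) = -104.5
A_7→A_8: (-9)(4) − (7)(7) = -85
A_8→A_1: (7)(5) − (10)(4) = -5
Σ = -368.25
Signed area = Σ/2 = -184.125 (negative ⇒ clockwise traversal).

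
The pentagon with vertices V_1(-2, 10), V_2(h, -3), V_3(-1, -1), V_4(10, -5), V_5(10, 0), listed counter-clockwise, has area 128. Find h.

-8

Write out the shoelace sum; only the two edges meeting at V_2 involve h:
2·Area = [((-2)·(-3) − h·10) + (h·(-1) − (-1)·(-3))] + 165
       = -11·h + 168 = 256
⇒ h = -8.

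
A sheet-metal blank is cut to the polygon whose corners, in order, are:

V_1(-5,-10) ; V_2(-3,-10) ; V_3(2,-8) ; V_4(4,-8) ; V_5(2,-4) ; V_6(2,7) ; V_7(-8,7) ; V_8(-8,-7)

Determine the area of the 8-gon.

164.5

Apply the shoelace formula: 2A = Σ (x_i·y_{i+1} − x_{i+1}·y_i), indices taken mod 8.
Σ = (20) + (44) + (16) + (0) + (22) + (70) + (112) + (45) = 329
Area = |Σ|/2 = 164.5.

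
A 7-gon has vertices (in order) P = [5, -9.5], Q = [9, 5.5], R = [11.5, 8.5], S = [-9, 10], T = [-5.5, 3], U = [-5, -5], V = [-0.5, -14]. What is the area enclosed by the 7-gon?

Apply the shoelace formula: 2A = Σ (x_i·y_{i+1} − x_{i+1}·y_i), indices taken mod 7.
P→Q: (5)(5.5) − (9)(-9.5) = 113
Q→R: (9)(8.5) − (11.5)(5.5) = 13.25
R→S: (11.5)(10) − (-9)(8.5) = 191.5
S→T: (-9)(3) − (-5.5)(10) = 28
T→U: (-5.5)(-5) − (-5)(3) = 42.5
U→V: (-5)(-14) − (-0.5)(-5) = 67.5
V→P: (-0.5)(-9.5) − (5)(-14) = 74.75
Σ = 530.5
Area = |Σ|/2 = 265.25.

265.25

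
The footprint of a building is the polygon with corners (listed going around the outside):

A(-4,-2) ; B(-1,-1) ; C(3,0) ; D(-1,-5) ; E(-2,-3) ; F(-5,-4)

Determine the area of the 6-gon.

Apply the shoelace (surveyor's) formula: 2A = Σ (x_i·y_{i+1} − x_{i+1}·y_i), indices taken mod 6.
Cross-terms: 2, 3, -15, -7, -7, -6  ⇒  Σ = -30
Area = |Σ|/2 = 15.

15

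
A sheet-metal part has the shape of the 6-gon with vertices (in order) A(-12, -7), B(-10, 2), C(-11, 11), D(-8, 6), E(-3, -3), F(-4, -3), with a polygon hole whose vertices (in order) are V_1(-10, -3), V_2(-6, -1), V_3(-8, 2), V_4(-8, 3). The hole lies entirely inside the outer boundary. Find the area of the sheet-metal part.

55.5

Outer boundary:
Apply Gauss's area formula: 2A = Σ (x_i·y_{i+1} − x_{i+1}·y_i), indices taken mod 6.
Σ = (-94) + (-88) + (22) + (42) + (-3) + (-8) = -129
Area = |Σ|/2 = 64.5.
Hole:
Apply the shoelace formula: 2A = Σ (x_i·y_{i+1} − x_{i+1}·y_i), indices taken mod 4.
V_1→V_2: (-10)(-1) − (-6)(-3) = -8
V_2→V_3: (-6)(2) − (-8)(-1) = -20
V_3→V_4: (-8)(3) − (-8)(2) = -8
V_4→V_1: (-8)(-3) − (-10)(3) = 54
Σ = 18
Area = |Σ|/2 = 9.
Net area = 64.5 − 9 = 55.5.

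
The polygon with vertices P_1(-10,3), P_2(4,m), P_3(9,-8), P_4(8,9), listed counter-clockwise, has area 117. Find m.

The doubled signed area Σ (x_i y_{i+1} − x_{i+1} y_i) is linear in m.
With m=0 it equals 215; the coefficient of m is -19 (from the two edges through P_2).
So -19·m + 215 = 2·117 = 234 ⇒ m = -1.

-1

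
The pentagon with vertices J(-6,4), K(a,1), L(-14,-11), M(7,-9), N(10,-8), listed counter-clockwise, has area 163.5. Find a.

-6

Write out the shoelace sum; only the two edges meeting at K involve a:
2·Area = [((-6)·1 − a·4) + (a·(-11) − (-14)·1)] + 229
       = -15·a + 237 = 327
⇒ a = -6.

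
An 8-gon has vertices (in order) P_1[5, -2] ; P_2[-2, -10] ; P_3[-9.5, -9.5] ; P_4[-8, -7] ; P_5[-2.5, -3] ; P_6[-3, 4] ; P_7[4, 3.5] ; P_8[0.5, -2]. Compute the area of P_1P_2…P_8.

Σ = (-54) + (-76) + (-9.5) + (6.5) + (-19) + (-26.5) + (-9.75) + (9) = -179.25
Area = |Σ|/2 = 89.625.

89.625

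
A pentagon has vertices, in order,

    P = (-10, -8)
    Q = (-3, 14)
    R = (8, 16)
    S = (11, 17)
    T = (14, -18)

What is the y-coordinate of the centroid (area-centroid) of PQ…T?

Apply the surveyor's formula. First the cross-terms c_i = x_i·y_{i+1} − x_{i+1}·y_i:
  -164, -160, -40, -436, -292  ⇒  2A = -1092, A = -546.
Then Σ (y_i + y_{i+1})·c_i = 924, so ȳ = 924 / (6·(-546)) = -11/39.

-11/39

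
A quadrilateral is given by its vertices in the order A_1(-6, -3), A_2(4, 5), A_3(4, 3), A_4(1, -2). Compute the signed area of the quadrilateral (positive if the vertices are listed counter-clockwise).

-26

Σ = (-18) + (-8) + (-11) + (-15) = -52
Signed area = Σ/2 = -26 (negative ⇒ clockwise traversal).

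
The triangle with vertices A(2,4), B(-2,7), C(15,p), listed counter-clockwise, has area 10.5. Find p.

The doubled signed area Σ (x_i y_{i+1} − x_{i+1} y_i) is linear in p.
With p=0 it equals -23; the coefficient of p is -4 (from the two edges through C).
So -4·p + -23 = 2·10.5 = 21 ⇒ p = -11.

-11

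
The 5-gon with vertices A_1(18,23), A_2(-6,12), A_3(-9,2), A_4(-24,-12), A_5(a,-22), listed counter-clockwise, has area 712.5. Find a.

-3

The doubled signed area Σ (x_i y_{i+1} − x_{i+1} y_i) is linear in a.
With a=0 it equals 1530; the coefficient of a is 35 (from the two edges through A_5).
So 35·a + 1530 = 2·712.5 = 1425 ⇒ a = -3.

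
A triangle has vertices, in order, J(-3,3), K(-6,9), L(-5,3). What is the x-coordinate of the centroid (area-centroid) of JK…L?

Apply the shoelace formula. First the cross-terms c_i = x_i·y_{i+1} − x_{i+1}·y_i:
  -9, 27, -6  ⇒  2A = 12, A = 6.
Then Σ (x_i + x_{i+1})·c_i = -168, so x̄ = -168 / (6·6) = -14/3.

-14/3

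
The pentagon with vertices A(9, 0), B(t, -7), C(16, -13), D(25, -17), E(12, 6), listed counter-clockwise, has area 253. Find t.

Write out the shoelace sum; only the two edges meeting at B involve t:
2·Area = [(9·(-7) − t·0) + (t·(-13) − 16·(-7))] + 353
       = -13·t + 402 = 506
⇒ t = -8.

-8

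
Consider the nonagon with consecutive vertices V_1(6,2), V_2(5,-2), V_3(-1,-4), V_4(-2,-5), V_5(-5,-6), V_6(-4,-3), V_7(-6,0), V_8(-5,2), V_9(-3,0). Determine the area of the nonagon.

49.5

Σ = (-22) + (-22) + (-3) + (-13) + (-9) + (-18) + (-12) + (6) + (-6) = -99
Area = |Σ|/2 = 49.5.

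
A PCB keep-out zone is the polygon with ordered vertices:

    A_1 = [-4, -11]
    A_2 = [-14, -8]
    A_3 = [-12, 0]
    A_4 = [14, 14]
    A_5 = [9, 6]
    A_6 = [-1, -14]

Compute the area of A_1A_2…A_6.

296.5

Σ = (-122) + (-96) + (-168) + (-42) + (-120) + (-45) = -593
Area = |Σ|/2 = 296.5.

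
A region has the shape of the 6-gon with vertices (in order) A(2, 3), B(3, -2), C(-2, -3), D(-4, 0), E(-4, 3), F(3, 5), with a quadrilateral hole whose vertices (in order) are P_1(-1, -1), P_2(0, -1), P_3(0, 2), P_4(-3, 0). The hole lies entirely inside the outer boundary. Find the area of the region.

35

Outer boundary:
Apply the shoelace formula: 2A = Σ (x_i·y_{i+1} − x_{i+1}·y_i), indices taken mod 6.
Cross-terms: -13, -13, -12, -12, -29, -1  ⇒  Σ = -80
Area = |Σ|/2 = 40.
Hole:
Apply the shoelace formula: 2A = Σ (x_i·y_{i+1} − x_{i+1}·y_i), indices taken mod 4.
Cross-terms: 1, 0, 6, 3  ⇒  Σ = 10
Area = |Σ|/2 = 5.
Net area = 40 − 5 = 35.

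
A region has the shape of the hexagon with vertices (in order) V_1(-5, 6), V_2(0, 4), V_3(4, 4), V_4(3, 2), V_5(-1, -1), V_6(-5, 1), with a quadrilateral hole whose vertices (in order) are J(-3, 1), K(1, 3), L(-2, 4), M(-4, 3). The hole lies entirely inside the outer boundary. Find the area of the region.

Outer boundary:
Σ = (-20) + (-16) + (-4) + (-1) + (-6) + (-25) = -72
Area = |Σ|/2 = 36.
Hole:
Apply the shoelace (surveyor's) formula: 2A = Σ (x_i·y_{i+1} − x_{i+1}·y_i), indices taken mod 4.
Cross-terms: -10, 10, 10, 5  ⇒  Σ = 15
Area = |Σ|/2 = 7.5.
Net area = 36 − 7.5 = 28.5.

28.5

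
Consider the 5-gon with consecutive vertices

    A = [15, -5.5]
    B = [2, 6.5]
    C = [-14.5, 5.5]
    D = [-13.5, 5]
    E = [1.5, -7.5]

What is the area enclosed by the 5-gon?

206.75

Apply the shoelace (surveyor's) formula: 2A = Σ (x_i·y_{i+1} − x_{i+1}·y_i), indices taken mod 5.
Σ = (108.5) + (105.25) + (1.75) + (93.75) + (104.25) = 413.5
Area = |Σ|/2 = 206.75.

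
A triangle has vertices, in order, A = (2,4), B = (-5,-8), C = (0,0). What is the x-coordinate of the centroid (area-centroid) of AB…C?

Apply the shoelace formula. First the cross-terms c_i = x_i·y_{i+1} − x_{i+1}·y_i:
  4, 0, 0  ⇒  2A = 4, A = 2.
Then Σ (x_i + x_{i+1})·c_i = -12, so x̄ = -12 / (6·2) = -1.

-1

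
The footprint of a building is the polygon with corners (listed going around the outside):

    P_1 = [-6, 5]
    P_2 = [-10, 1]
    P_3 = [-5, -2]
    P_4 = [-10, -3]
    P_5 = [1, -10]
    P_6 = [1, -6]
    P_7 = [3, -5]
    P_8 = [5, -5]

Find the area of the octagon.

94.5

Apply Gauss's area formula: 2A = Σ (x_i·y_{i+1} − x_{i+1}·y_i), indices taken mod 8.
P_1→P_2: (-6)(1) − (-10)(5) = 44
P_2→P_3: (-10)(-2) − (-5)(1) = 25
P_3→P_4: (-5)(-3) − (-10)(-2) = -5
P_4→P_5: (-10)(-10) − (1)(-3) = 103
P_5→P_6: (1)(-6) − (1)(-10) = 4
P_6→P_7: (1)(-5) − (3)(-6) = 13
P_7→P_8: (3)(-5) − (5)(-5) = 10
P_8→P_1: (5)(5) − (-6)(-5) = -5
Σ = 189
Area = |Σ|/2 = 94.5.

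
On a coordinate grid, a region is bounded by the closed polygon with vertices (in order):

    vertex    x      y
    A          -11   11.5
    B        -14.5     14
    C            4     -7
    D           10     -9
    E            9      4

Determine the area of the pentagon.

Σ = (12.75) + (45.5) + (34) + (121) + (147.5) = 360.75
Area = |Σ|/2 = 180.375.

180.375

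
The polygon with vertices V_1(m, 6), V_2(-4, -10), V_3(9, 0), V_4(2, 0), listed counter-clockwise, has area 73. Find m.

-2

Write out the shoelace sum; only the two edges meeting at V_1 involve m:
2·Area = [(2·6 − m·0) + (m·(-10) − (-4)·6)] + 90
       = -10·m + 126 = 146
⇒ m = -2.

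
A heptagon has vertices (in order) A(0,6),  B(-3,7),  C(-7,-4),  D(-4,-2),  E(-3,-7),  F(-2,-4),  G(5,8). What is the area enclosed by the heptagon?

65.5

Σ = (18) + (61) + (-2) + (22) + (-2) + (4) + (30) = 131
Area = |Σ|/2 = 65.5.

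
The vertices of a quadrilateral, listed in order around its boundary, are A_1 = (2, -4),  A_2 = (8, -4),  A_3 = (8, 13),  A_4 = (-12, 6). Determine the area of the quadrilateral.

Apply the surveyor's formula: 2A = Σ (x_i·y_{i+1} − x_{i+1}·y_i), indices taken mod 4.
Cross-terms: 24, 136, 204, 36  ⇒  Σ = 400
Area = |Σ|/2 = 200.

200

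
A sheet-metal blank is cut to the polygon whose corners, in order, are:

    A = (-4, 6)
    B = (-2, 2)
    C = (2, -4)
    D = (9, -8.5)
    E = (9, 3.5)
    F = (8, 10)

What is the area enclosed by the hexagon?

Apply the shoelace formula: 2A = Σ (x_i·y_{i+1} − x_{i+1}·y_i), indices taken mod 6.
A→B: (-4)(2) − (-2)(6) = 4
B→C: (-2)(-4) − (2)(2) = 4
C→D: (2)(-8.5) − (9)(-4) = 19
D→E: (9)(3.5) − (9)(-8.5) = 108
E→F: (9)(10) − (8)(3.5) = 62
F→A: (8)(6) − (-4)(10) = 88
Σ = 285
Area = |Σ|/2 = 142.5.

142.5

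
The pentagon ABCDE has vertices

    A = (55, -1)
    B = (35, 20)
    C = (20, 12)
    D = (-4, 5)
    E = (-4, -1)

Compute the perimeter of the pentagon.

|AB| = √((-20)² + (21)²) = √841 = 29
|BC| = √((-15)² + (-8)²) = √289 = 17
|CD| = √((-24)² + (-7)²) = √625 = 25
|DE| = √((0)² + (-6)²) = √36 = 6
|EA| = √((59)² + (0)²) = √3481 = 59
Perimeter = 29 + 17 + 25 + 6 + 59 = 136.

136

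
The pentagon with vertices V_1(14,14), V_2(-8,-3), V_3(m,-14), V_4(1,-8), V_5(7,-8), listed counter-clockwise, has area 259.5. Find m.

The doubled signed area Σ (x_i y_{i+1} − x_{i+1} y_i) is linear in m.
With m=0 it equals 454; the coefficient of m is -5 (from the two edges through V_3).
So -5·m + 454 = 2·259.5 = 519 ⇒ m = -13.

-13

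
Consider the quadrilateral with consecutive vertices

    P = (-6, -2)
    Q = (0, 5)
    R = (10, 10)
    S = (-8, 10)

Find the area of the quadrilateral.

Apply the shoelace formula: 2A = Σ (x_i·y_{i+1} − x_{i+1}·y_i), indices taken mod 4.
Cross-terms: -30, -50, 180, 76  ⇒  Σ = 176
Area = |Σ|/2 = 88.

88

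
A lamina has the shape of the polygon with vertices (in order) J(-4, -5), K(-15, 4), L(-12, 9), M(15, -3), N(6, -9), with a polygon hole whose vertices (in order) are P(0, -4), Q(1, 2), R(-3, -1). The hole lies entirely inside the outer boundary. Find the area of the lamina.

219.5

Outer boundary:
J→K: (-4)(4) − (-15)(-5) = -91
K→L: (-15)(9) − (-12)(4) = -87
L→M: (-12)(-3) − (15)(9) = -99
M→N: (15)(-9) − (6)(-3) = -117
N→J: (6)(-5) − (-4)(-9) = -66
Σ = -460
Area = |Σ|/2 = 230.
Hole:
Apply the shoelace formula: 2A = Σ (x_i·y_{i+1} − x_{i+1}·y_i), indices taken mod 3.
Cross-terms: 4, 5, 12  ⇒  Σ = 21
Area = |Σ|/2 = 10.5.
Net area = 230 − 10.5 = 219.5.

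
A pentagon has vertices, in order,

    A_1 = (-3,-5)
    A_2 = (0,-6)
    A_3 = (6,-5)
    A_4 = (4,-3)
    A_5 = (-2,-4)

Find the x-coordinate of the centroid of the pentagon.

Apply Gauss's area formula. First the cross-terms c_i = x_i·y_{i+1} − x_{i+1}·y_i:
  18, 36, 2, -22, -2  ⇒  2A = 32, A = 16.
Then Σ (x_i + x_{i+1})·c_i = 148, so x̄ = 148 / (6·16) = 37/24.

37/24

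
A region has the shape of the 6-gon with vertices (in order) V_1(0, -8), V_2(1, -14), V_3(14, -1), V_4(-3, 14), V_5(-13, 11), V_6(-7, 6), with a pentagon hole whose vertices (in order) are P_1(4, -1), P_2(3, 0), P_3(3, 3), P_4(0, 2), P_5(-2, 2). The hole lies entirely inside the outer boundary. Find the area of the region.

Outer boundary:
Σ = (8) + (195) + (193) + (149) + (-1) + (56) = 600
Area = |Σ|/2 = 300.
Hole:
Apply the surveyor's formula: 2A = Σ (x_i·y_{i+1} − x_{i+1}·y_i), indices taken mod 5.
Σ = (3) + (9) + (6) + (4) + (-6) = 16
Area = |Σ|/2 = 8.
Net area = 300 − 8 = 292.

292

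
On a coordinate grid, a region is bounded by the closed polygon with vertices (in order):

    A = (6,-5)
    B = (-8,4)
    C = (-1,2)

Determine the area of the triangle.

17.5

Apply the shoelace (surveyor's) formula: 2A = Σ (x_i·y_{i+1} − x_{i+1}·y_i), indices taken mod 3.
Σ = (-16) + (-12) + (-7) = -35
Area = |Σ|/2 = 17.5.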